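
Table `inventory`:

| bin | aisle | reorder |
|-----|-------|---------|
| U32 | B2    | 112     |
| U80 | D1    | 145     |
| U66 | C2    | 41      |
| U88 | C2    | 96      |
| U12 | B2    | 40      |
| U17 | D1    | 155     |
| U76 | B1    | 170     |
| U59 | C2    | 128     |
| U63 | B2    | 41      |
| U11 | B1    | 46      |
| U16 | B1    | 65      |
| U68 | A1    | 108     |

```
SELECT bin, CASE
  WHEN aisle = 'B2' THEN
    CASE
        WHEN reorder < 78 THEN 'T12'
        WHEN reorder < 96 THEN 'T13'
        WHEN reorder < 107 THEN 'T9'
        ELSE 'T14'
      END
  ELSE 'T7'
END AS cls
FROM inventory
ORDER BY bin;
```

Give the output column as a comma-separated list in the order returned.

bin=U11: aisle='B1' → outer ELSE → T7
bin=U12: aisle='B2' → inner[reorder < 78] → T12
bin=U16: aisle='B1' → outer ELSE → T7
bin=U17: aisle='D1' → outer ELSE → T7
bin=U32: aisle='B2' → inner[ELSE] → T14
bin=U59: aisle='C2' → outer ELSE → T7
bin=U63: aisle='B2' → inner[reorder < 78] → T12
bin=U66: aisle='C2' → outer ELSE → T7
bin=U68: aisle='A1' → outer ELSE → T7
bin=U76: aisle='B1' → outer ELSE → T7
bin=U80: aisle='D1' → outer ELSE → T7
bin=U88: aisle='C2' → outer ELSE → T7

T7, T12, T7, T7, T14, T7, T12, T7, T7, T7, T7, T7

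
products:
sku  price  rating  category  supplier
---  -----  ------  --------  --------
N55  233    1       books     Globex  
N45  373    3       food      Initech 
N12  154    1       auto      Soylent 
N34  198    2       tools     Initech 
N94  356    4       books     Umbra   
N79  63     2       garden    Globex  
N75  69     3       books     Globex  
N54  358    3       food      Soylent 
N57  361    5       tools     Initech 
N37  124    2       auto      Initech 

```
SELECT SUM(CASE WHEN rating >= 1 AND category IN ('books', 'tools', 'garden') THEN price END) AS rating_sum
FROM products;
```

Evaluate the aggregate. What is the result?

sku=N55: ✓ → 233
sku=N45: ✗
sku=N12: ✗
sku=N34: ✓ → 198
sku=N94: ✓ → 356
sku=N79: ✓ → 63
sku=N75: ✓ → 69
sku=N54: ✗
sku=N57: ✓ → 361
sku=N37: ✗
rating_sum = 233 + 198 + 356 + 63 + 69 + 361 = 1280

1280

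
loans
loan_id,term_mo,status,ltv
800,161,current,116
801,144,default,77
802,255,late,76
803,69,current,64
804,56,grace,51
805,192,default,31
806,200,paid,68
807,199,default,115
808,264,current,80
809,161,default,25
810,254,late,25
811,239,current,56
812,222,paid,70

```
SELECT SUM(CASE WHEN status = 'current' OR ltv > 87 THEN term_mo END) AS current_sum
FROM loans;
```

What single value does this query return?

loan_id=800: ✓ → 161
loan_id=801: ✗
loan_id=802: ✗
loan_id=803: ✓ → 69
loan_id=804: ✗
loan_id=805: ✗
loan_id=806: ✗
loan_id=807: ✓ → 199
loan_id=808: ✓ → 264
loan_id=809: ✗
loan_id=810: ✗
loan_id=811: ✓ → 239
loan_id=812: ✗
current_sum = 161 + 69 + 199 + 264 + 239 = 932

932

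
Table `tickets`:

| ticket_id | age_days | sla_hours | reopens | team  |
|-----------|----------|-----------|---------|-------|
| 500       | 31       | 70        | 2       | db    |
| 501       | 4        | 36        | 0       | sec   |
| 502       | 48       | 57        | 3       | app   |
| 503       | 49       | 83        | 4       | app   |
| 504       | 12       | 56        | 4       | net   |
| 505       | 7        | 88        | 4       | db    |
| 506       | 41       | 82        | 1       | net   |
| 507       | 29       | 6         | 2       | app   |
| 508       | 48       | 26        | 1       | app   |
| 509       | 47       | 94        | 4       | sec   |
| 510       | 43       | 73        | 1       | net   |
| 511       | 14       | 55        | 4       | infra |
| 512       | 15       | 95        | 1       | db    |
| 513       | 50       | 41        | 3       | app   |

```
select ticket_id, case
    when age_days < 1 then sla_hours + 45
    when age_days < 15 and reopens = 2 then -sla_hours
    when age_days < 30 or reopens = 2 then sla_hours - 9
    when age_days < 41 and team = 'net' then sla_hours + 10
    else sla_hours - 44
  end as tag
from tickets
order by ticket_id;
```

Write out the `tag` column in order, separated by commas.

ticket_id=500: age_days < 30 or reopens = 2 → 61
ticket_id=501: age_days < 30 or reopens = 2 → 27
ticket_id=502: ELSE → 13
ticket_id=503: ELSE → 39
ticket_id=504: age_days < 30 or reopens = 2 → 47
ticket_id=505: age_days < 30 or reopens = 2 → 79
ticket_id=506: ELSE → 38
ticket_id=507: age_days < 30 or reopens = 2 → -3
ticket_id=508: ELSE → -18
ticket_id=509: ELSE → 50
ticket_id=510: ELSE → 29
ticket_id=511: age_days < 30 or reopens = 2 → 46
ticket_id=512: age_days < 30 or reopens = 2 → 86
ticket_id=513: ELSE → -3

61, 27, 13, 39, 47, 79, 38, -3, -18, 50, 29, 46, 86, -3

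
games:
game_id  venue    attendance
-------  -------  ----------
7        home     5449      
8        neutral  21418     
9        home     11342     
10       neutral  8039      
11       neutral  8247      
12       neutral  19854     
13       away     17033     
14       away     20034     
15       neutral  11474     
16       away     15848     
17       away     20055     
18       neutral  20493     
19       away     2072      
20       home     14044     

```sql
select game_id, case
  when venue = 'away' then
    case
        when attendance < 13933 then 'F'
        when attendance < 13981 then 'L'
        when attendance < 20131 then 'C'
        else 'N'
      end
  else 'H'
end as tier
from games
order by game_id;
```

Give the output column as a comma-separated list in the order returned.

game_id=7: venue='home' → outer ELSE → H
game_id=8: venue='neutral' → outer ELSE → H
game_id=9: venue='home' → outer ELSE → H
game_id=10: venue='neutral' → outer ELSE → H
game_id=11: venue='neutral' → outer ELSE → H
game_id=12: venue='neutral' → outer ELSE → H
game_id=13: venue='away' → inner[attendance < 20131] → C
game_id=14: venue='away' → inner[attendance < 20131] → C
game_id=15: venue='neutral' → outer ELSE → H
game_id=16: venue='away' → inner[attendance < 20131] → C
game_id=17: venue='away' → inner[attendance < 20131] → C
game_id=18: venue='neutral' → outer ELSE → H
game_id=19: venue='away' → inner[attendance < 13933] → F
game_id=20: venue='home' → outer ELSE → H

H, H, H, H, H, H, C, C, H, C, C, H, F, H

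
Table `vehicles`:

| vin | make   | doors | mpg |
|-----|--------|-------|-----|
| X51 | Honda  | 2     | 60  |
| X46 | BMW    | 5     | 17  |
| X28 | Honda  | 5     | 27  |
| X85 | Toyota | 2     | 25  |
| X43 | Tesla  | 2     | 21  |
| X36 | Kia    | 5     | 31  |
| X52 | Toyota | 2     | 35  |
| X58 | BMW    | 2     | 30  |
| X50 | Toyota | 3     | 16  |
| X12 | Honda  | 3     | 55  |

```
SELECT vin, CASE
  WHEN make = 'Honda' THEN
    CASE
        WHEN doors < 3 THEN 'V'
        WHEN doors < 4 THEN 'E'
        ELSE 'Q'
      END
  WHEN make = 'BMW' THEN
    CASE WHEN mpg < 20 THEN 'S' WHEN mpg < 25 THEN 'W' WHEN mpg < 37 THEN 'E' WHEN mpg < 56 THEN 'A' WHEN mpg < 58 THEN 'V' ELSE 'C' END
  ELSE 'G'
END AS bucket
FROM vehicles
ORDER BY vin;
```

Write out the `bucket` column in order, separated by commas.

E, Q, G, G, S, G, V, G, E, G

vin=X12: make='Honda' → inner[doors < 4] → E
vin=X28: make='Honda' → inner[ELSE] → Q
vin=X36: make='Kia' → outer ELSE → G
vin=X43: make='Tesla' → outer ELSE → G
vin=X46: make='BMW' → inner[mpg < 20] → S
vin=X50: make='Toyota' → outer ELSE → G
vin=X51: make='Honda' → inner[doors < 3] → V
vin=X52: make='Toyota' → outer ELSE → G
vin=X58: make='BMW' → inner[mpg < 37] → E
vin=X85: make='Toyota' → outer ELSE → G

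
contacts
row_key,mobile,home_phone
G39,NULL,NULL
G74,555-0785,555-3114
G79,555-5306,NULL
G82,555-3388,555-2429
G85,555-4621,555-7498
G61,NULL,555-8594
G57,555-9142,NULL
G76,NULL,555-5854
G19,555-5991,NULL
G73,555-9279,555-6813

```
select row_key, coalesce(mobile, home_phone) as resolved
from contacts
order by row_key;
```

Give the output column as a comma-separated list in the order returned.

555-5991, NULL, 555-9142, 555-8594, 555-9279, 555-0785, 555-5854, 555-5306, 555-3388, 555-4621

row_key=G19: mobile=555-5991 → 555-5991
row_key=G39: mobile=NULL, home_phone=NULL (all NULL) → NULL
row_key=G57: mobile=555-9142 → 555-9142
row_key=G61: mobile=NULL, home_phone=555-8594 → 555-8594
row_key=G73: mobile=555-9279 → 555-9279
row_key=G74: mobile=555-0785 → 555-0785
row_key=G76: mobile=NULL, home_phone=555-5854 → 555-5854
row_key=G79: mobile=555-5306 → 555-5306
row_key=G82: mobile=555-3388 → 555-3388
row_key=G85: mobile=555-4621 → 555-4621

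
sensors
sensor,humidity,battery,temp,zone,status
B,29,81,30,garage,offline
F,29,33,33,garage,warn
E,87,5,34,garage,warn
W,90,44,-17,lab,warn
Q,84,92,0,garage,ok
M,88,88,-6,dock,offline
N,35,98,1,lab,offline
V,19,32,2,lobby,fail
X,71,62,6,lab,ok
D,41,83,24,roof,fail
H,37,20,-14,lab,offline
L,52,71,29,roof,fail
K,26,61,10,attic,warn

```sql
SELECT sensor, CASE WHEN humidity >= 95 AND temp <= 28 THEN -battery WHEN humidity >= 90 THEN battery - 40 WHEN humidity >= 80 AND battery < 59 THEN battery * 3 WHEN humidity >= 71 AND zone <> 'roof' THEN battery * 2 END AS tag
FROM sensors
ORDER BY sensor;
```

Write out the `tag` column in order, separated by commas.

NULL, NULL, 15, NULL, NULL, NULL, NULL, 176, NULL, 184, NULL, 4, 124

sensor=B: (no match → NULL) → NULL
sensor=D: (no match → NULL) → NULL
sensor=E: humidity >= 80 AND battery < 59 → 15
sensor=F: (no match → NULL) → NULL
sensor=H: (no match → NULL) → NULL
sensor=K: (no match → NULL) → NULL
sensor=L: (no match → NULL) → NULL
sensor=M: humidity >= 71 AND zone <> 'roof' → 176
sensor=N: (no match → NULL) → NULL
sensor=Q: humidity >= 71 AND zone <> 'roof' → 184
sensor=V: (no match → NULL) → NULL
sensor=W: humidity >= 90 → 4
sensor=X: humidity >= 71 AND zone <> 'roof' → 124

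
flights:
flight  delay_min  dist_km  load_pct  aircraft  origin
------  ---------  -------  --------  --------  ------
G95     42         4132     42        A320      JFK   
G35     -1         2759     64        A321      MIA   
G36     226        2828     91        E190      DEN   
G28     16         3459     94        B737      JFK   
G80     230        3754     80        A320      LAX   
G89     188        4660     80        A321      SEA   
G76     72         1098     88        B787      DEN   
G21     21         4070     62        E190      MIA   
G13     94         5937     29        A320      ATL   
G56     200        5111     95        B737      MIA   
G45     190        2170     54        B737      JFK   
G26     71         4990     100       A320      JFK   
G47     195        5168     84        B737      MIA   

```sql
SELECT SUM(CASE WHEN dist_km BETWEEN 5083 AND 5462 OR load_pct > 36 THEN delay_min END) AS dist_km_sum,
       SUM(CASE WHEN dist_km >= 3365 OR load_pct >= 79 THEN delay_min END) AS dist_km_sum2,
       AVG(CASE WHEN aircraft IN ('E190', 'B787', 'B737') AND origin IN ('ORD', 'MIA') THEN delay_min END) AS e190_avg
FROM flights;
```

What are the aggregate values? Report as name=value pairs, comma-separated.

[dist_km_sum: dist_km BETWEEN 5083 AND 5462 OR load_pct > 36]
flight=G95: ✓ → 42
flight=G35: ✓ → -1
flight=G36: ✓ → 226
flight=G28: ✓ → 16
flight=G80: ✓ → 230
flight=G89: ✓ → 188
flight=G76: ✓ → 72
flight=G21: ✓ → 21
flight=G13: ✗
flight=G56: ✓ → 200
flight=G45: ✓ → 190
flight=G26: ✓ → 71
flight=G47: ✓ → 195
dist_km_sum = 42 + -1 + 226 + 16 + 230 + 188 + 72 + 21 + 200 + 190 + 71 + 195 = 1450
—
[dist_km_sum2: dist_km >= 3365 OR load_pct >= 79]
flight=G95: ✓ → 42
flight=G35: ✗
flight=G36: ✓ → 226
flight=G28: ✓ → 16
flight=G80: ✓ → 230
flight=G89: ✓ → 188
flight=G76: ✓ → 72
flight=G21: ✓ → 21
flight=G13: ✓ → 94
flight=G56: ✓ → 200
flight=G45: ✗
flight=G26: ✓ → 71
flight=G47: ✓ → 195
dist_km_sum2 = 42 + 226 + 16 + 230 + 188 + 72 + 21 + 94 + 200 + 71 + 195 = 1355
—
[e190_avg: aircraft IN ('E190', 'B787', 'B737') AND origin IN ('ORD', 'MIA')]
flight=G95: ✗
flight=G35: ✗
flight=G36: ✗
flight=G28: ✗
flight=G80: ✗
flight=G89: ✗
flight=G76: ✗
flight=G21: ✓ → 21
flight=G13: ✗
flight=G56: ✓ → 200
flight=G45: ✗
flight=G26: ✗
flight=G47: ✓ → 195
e190_avg = (21 + 200 + 195) / 3 = 138.6666666667

dist_km_sum=1450, dist_km_sum2=1355, e190_avg=138.6666666667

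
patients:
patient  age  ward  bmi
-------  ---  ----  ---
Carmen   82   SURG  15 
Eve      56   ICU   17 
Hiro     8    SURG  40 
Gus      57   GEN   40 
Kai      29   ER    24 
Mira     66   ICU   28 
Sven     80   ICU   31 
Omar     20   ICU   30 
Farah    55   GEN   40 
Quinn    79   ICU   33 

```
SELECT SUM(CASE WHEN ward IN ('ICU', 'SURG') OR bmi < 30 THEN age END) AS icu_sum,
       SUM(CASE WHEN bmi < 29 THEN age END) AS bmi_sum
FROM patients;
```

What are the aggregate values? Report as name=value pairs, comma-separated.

[icu_sum: ward IN ('ICU', 'SURG') OR bmi < 30]
patient=Carmen: ✓ → 82
patient=Eve: ✓ → 56
patient=Hiro: ✓ → 8
patient=Gus: ✗
patient=Kai: ✓ → 29
patient=Mira: ✓ → 66
patient=Sven: ✓ → 80
patient=Omar: ✓ → 20
patient=Farah: ✗
patient=Quinn: ✓ → 79
icu_sum = 82 + 56 + 8 + 29 + 66 + 80 + 20 + 79 = 420
—
[bmi_sum: bmi < 29]
patient=Carmen: ✓ → 82
patient=Eve: ✓ → 56
patient=Hiro: ✗
patient=Gus: ✗
patient=Kai: ✓ → 29
patient=Mira: ✓ → 66
patient=Sven: ✗
patient=Omar: ✗
patient=Farah: ✗
patient=Quinn: ✗
bmi_sum = 82 + 56 + 29 + 66 = 233

icu_sum=420, bmi_sum=233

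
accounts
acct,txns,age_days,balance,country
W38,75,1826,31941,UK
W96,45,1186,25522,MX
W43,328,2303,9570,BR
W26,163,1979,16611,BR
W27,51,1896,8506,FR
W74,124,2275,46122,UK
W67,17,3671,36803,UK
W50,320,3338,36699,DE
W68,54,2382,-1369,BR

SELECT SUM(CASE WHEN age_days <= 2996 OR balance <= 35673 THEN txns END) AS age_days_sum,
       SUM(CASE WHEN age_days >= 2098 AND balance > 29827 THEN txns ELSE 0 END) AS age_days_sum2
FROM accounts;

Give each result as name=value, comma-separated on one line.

age_days_sum=840, age_days_sum2=461

[age_days_sum: age_days <= 2996 OR balance <= 35673]
acct=W38: ✓ → 75
acct=W96: ✓ → 45
acct=W43: ✓ → 328
acct=W26: ✓ → 163
acct=W27: ✓ → 51
acct=W74: ✓ → 124
acct=W67: ✗
acct=W50: ✗
acct=W68: ✓ → 54
age_days_sum = 75 + 45 + 328 + 163 + 51 + 124 + 54 = 840
—
[age_days_sum2: age_days >= 2098 AND balance > 29827]
acct=W38: ✗
acct=W96: ✗
acct=W43: ✗
acct=W26: ✗
acct=W27: ✗
acct=W74: ✓ → 124
acct=W67: ✓ → 17
acct=W50: ✓ → 320
acct=W68: ✗
age_days_sum2 = 124 + 17 + 320 = 461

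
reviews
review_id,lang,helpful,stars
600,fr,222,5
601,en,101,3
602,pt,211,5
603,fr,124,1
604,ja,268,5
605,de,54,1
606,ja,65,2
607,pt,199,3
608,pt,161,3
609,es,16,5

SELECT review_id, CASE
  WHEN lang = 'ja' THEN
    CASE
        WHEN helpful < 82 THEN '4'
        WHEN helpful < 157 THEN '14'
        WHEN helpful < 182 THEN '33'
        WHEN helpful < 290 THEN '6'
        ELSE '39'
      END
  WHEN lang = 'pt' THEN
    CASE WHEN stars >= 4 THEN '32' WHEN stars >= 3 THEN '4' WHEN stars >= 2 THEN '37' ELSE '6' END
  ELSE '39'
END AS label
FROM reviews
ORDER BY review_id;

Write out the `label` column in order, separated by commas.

review_id=600: lang='fr' → outer ELSE → 39
review_id=601: lang='en' → outer ELSE → 39
review_id=602: lang='pt' → inner[stars >= 4] → 32
review_id=603: lang='fr' → outer ELSE → 39
review_id=604: lang='ja' → inner[helpful < 290] → 6
review_id=605: lang='de' → outer ELSE → 39
review_id=606: lang='ja' → inner[helpful < 82] → 4
review_id=607: lang='pt' → inner[stars >= 3] → 4
review_id=608: lang='pt' → inner[stars >= 3] → 4
review_id=609: lang='es' → outer ELSE → 39

39, 39, 32, 39, 6, 39, 4, 4, 4, 39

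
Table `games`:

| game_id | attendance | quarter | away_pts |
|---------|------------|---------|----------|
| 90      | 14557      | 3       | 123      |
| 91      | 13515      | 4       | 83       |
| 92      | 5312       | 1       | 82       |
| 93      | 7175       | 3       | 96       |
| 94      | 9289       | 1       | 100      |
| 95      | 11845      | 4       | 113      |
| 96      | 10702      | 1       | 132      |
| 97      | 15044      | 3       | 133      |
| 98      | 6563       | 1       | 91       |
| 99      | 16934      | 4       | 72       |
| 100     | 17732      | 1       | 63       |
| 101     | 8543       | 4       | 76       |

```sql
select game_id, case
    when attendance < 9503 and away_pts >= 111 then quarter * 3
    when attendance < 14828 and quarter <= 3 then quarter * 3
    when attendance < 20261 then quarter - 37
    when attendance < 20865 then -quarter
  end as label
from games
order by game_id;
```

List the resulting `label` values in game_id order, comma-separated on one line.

9, -33, 3, 9, 3, -33, 3, -34, 3, -33, -36, -33

game_id=90: attendance < 14828 and quarter <= 3 → 9
game_id=91: attendance < 20261 → -33
game_id=92: attendance < 14828 and quarter <= 3 → 3
game_id=93: attendance < 14828 and quarter <= 3 → 9
game_id=94: attendance < 14828 and quarter <= 3 → 3
game_id=95: attendance < 20261 → -33
game_id=96: attendance < 14828 and quarter <= 3 → 3
game_id=97: attendance < 20261 → -34
game_id=98: attendance < 14828 and quarter <= 3 → 3
game_id=99: attendance < 20261 → -33
game_id=100: attendance < 20261 → -36
game_id=101: attendance < 20261 → -33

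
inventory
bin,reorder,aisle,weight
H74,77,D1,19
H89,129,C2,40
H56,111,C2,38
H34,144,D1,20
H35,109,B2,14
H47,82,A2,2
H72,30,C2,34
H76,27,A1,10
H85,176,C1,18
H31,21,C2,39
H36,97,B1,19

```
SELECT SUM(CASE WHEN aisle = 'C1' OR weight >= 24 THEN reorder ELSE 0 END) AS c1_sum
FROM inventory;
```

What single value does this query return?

bin=H74: ✗
bin=H89: ✓ → 129
bin=H56: ✓ → 111
bin=H34: ✗
bin=H35: ✗
bin=H47: ✗
bin=H72: ✓ → 30
bin=H76: ✗
bin=H85: ✓ → 176
bin=H31: ✓ → 21
bin=H36: ✗
c1_sum = 129 + 111 + 30 + 176 + 21 = 467

467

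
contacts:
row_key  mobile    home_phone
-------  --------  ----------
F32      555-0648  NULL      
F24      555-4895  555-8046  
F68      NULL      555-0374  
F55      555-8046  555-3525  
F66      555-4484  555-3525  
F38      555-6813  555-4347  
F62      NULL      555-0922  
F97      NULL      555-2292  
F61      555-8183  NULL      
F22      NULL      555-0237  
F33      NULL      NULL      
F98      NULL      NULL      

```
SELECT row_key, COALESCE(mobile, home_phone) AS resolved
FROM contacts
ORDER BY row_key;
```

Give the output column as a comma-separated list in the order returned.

555-0237, 555-4895, 555-0648, NULL, 555-6813, 555-8046, 555-8183, 555-0922, 555-4484, 555-0374, 555-2292, NULL

row_key=F22: mobile=NULL, home_phone=555-0237 → 555-0237
row_key=F24: mobile=555-4895 → 555-4895
row_key=F32: mobile=555-0648 → 555-0648
row_key=F33: mobile=NULL, home_phone=NULL (all NULL) → NULL
row_key=F38: mobile=555-6813 → 555-6813
row_key=F55: mobile=555-8046 → 555-8046
row_key=F61: mobile=555-8183 → 555-8183
row_key=F62: mobile=NULL, home_phone=555-0922 → 555-0922
row_key=F66: mobile=555-4484 → 555-4484
row_key=F68: mobile=NULL, home_phone=555-0374 → 555-0374
row_key=F97: mobile=NULL, home_phone=555-2292 → 555-2292
row_key=F98: mobile=NULL, home_phone=NULL (all NULL) → NULL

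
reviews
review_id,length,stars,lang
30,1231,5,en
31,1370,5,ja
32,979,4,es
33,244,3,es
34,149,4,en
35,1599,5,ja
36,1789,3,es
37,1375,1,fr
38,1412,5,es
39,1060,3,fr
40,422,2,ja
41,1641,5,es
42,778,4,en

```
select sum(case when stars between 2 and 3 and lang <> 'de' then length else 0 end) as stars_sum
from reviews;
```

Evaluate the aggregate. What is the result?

review_id=30: ✗
review_id=31: ✗
review_id=32: ✗
review_id=33: ✓ → 244
review_id=34: ✗
review_id=35: ✗
review_id=36: ✓ → 1789
review_id=37: ✗
review_id=38: ✗
review_id=39: ✓ → 1060
review_id=40: ✓ → 422
review_id=41: ✗
review_id=42: ✗
stars_sum = 244 + 1789 + 1060 + 422 = 3515

3515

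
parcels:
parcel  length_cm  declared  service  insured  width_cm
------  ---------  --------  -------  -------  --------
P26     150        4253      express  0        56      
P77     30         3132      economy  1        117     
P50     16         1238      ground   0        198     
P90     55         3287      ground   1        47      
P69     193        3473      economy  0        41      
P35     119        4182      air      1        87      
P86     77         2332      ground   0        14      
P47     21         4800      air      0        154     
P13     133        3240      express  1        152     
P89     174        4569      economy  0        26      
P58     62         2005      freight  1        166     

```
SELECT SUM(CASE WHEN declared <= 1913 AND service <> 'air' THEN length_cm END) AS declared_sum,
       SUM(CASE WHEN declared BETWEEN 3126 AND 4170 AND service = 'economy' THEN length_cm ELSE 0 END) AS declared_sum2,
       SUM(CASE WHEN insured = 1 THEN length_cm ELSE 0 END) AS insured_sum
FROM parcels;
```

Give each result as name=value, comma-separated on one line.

declared_sum=16, declared_sum2=223, insured_sum=399

[declared_sum: declared <= 1913 AND service <> 'air']
parcel=P26: ✗
parcel=P77: ✗
parcel=P50: ✓ → 16
parcel=P90: ✗
parcel=P69: ✗
parcel=P35: ✗
parcel=P86: ✗
parcel=P47: ✗
parcel=P13: ✗
parcel=P89: ✗
parcel=P58: ✗
declared_sum = 16
—
[declared_sum2: declared BETWEEN 3126 AND 4170 AND service = 'economy']
parcel=P26: ✗
parcel=P77: ✓ → 30
parcel=P50: ✗
parcel=P90: ✗
parcel=P69: ✓ → 193
parcel=P35: ✗
parcel=P86: ✗
parcel=P47: ✗
parcel=P13: ✗
parcel=P89: ✗
parcel=P58: ✗
declared_sum2 = 30 + 193 = 223
—
[insured_sum: insured = 1]
parcel=P26: ✗
parcel=P77: ✓ → 30
parcel=P50: ✗
parcel=P90: ✓ → 55
parcel=P69: ✗
parcel=P35: ✓ → 119
parcel=P86: ✗
parcel=P47: ✗
parcel=P13: ✓ → 133
parcel=P89: ✗
parcel=P58: ✓ → 62
insured_sum = 30 + 55 + 119 + 133 + 62 = 399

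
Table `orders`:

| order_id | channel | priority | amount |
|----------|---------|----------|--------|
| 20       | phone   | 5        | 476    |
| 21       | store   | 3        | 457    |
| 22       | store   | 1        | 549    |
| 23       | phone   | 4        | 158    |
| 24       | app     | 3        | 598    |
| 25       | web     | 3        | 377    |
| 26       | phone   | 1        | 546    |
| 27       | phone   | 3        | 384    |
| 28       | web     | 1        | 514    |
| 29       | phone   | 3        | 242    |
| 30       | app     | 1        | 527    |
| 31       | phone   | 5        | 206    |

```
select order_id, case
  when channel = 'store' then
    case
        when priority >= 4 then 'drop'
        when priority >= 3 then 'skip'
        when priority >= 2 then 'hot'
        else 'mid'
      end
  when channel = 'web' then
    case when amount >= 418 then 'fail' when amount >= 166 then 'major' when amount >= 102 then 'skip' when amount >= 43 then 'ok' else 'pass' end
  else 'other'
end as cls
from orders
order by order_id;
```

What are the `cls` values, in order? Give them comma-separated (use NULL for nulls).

order_id=20: channel='phone' → outer ELSE → other
order_id=21: channel='store' → inner[priority >= 3] → skip
order_id=22: channel='store' → inner[ELSE] → mid
order_id=23: channel='phone' → outer ELSE → other
order_id=24: channel='app' → outer ELSE → other
order_id=25: channel='web' → inner[amount >= 166] → major
order_id=26: channel='phone' → outer ELSE → other
order_id=27: channel='phone' → outer ELSE → other
order_id=28: channel='web' → inner[amount >= 418] → fail
order_id=29: channel='phone' → outer ELSE → other
order_id=30: channel='app' → outer ELSE → other
order_id=31: channel='phone' → outer ELSE → other

other, skip, mid, other, other, major, other, other, fail, other, other, other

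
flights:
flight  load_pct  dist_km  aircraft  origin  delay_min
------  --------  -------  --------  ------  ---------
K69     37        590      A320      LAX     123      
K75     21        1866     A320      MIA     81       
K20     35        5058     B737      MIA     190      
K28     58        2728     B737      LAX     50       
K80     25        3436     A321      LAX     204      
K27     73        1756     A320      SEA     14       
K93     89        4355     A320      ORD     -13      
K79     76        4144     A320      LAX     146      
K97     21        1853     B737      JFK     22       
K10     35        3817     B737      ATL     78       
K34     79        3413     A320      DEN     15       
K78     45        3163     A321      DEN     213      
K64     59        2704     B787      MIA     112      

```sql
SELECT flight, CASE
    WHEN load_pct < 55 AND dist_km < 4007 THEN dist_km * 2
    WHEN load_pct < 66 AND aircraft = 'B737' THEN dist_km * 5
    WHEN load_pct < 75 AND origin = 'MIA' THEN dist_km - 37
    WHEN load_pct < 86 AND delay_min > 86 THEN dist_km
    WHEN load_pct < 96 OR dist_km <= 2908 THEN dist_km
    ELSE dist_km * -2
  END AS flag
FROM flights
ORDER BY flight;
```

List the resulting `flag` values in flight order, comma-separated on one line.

flight=K10: load_pct < 55 AND dist_km < 4007 → 7634
flight=K20: load_pct < 66 AND aircraft = 'B737' → 25290
flight=K27: load_pct < 96 OR dist_km <= 2908 → 1756
flight=K28: load_pct < 66 AND aircraft = 'B737' → 13640
flight=K34: load_pct < 96 OR dist_km <= 2908 → 3413
flight=K64: load_pct < 75 AND origin = 'MIA' → 2667
flight=K69: load_pct < 55 AND dist_km < 4007 → 1180
flight=K75: load_pct < 55 AND dist_km < 4007 → 3732
flight=K78: load_pct < 55 AND dist_km < 4007 → 6326
flight=K79: load_pct < 86 AND delay_min > 86 → 4144
flight=K80: load_pct < 55 AND dist_km < 4007 → 6872
flight=K93: load_pct < 96 OR dist_km <= 2908 → 4355
flight=K97: load_pct < 55 AND dist_km < 4007 → 3706

7634, 25290, 1756, 13640, 3413, 2667, 1180, 3732, 6326, 4144, 6872, 4355, 3706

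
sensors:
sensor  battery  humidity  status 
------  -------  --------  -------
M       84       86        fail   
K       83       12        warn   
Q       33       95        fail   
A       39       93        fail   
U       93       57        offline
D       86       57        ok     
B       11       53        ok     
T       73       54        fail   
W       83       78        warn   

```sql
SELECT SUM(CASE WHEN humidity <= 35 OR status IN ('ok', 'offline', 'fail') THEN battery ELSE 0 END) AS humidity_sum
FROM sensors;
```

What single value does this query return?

sensor=M: ✓ → 84
sensor=K: ✓ → 83
sensor=Q: ✓ → 33
sensor=A: ✓ → 39
sensor=U: ✓ → 93
sensor=D: ✓ → 86
sensor=B: ✓ → 11
sensor=T: ✓ → 73
sensor=W: ✗
humidity_sum = 84 + 83 + 33 + 39 + 93 + 86 + 11 + 73 = 502

502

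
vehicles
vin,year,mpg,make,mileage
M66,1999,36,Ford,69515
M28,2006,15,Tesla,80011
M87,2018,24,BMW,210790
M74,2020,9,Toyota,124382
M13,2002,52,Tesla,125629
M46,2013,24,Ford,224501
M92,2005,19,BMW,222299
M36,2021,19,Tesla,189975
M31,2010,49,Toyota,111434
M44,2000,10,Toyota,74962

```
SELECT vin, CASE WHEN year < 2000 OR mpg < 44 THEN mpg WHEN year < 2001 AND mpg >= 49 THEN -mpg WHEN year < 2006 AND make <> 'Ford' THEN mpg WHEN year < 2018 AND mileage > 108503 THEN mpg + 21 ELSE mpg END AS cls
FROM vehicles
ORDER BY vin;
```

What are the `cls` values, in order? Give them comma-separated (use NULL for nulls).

52, 15, 70, 19, 10, 24, 36, 9, 24, 19

vin=M13: year < 2006 AND make <> 'Ford' → 52
vin=M28: year < 2000 OR mpg < 44 → 15
vin=M31: year < 2018 AND mileage > 108503 → 70
vin=M36: year < 2000 OR mpg < 44 → 19
vin=M44: year < 2000 OR mpg < 44 → 10
vin=M46: year < 2000 OR mpg < 44 → 24
vin=M66: year < 2000 OR mpg < 44 → 36
vin=M74: year < 2000 OR mpg < 44 → 9
vin=M87: year < 2000 OR mpg < 44 → 24
vin=M92: year < 2000 OR mpg < 44 → 19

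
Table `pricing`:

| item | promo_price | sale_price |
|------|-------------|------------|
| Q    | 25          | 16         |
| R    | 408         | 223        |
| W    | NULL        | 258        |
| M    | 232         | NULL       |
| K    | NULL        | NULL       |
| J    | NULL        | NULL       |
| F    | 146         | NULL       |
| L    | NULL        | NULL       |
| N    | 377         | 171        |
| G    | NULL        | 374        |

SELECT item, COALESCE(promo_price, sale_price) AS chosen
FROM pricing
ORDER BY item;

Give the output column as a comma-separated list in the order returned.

146, 374, NULL, NULL, NULL, 232, 377, 25, 408, 258

item=F: promo_price=146 → 146
item=G: promo_price=NULL, sale_price=374 → 374
item=J: promo_price=NULL, sale_price=NULL (all NULL) → NULL
item=K: promo_price=NULL, sale_price=NULL (all NULL) → NULL
item=L: promo_price=NULL, sale_price=NULL (all NULL) → NULL
item=M: promo_price=232 → 232
item=N: promo_price=377 → 377
item=Q: promo_price=25 → 25
item=R: promo_price=408 → 408
item=W: promo_price=NULL, sale_price=258 → 258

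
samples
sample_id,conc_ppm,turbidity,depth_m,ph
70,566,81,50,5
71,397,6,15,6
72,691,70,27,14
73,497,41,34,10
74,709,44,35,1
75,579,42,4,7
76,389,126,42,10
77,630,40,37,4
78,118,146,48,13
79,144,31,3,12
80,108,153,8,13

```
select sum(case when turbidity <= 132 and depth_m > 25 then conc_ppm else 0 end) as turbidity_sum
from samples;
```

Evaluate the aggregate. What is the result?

sample_id=70: ✓ → 566
sample_id=71: ✗
sample_id=72: ✓ → 691
sample_id=73: ✓ → 497
sample_id=74: ✓ → 709
sample_id=75: ✗
sample_id=76: ✓ → 389
sample_id=77: ✓ → 630
sample_id=78: ✗
sample_id=79: ✗
sample_id=80: ✗
turbidity_sum = 566 + 691 + 497 + 709 + 389 + 630 = 3482

3482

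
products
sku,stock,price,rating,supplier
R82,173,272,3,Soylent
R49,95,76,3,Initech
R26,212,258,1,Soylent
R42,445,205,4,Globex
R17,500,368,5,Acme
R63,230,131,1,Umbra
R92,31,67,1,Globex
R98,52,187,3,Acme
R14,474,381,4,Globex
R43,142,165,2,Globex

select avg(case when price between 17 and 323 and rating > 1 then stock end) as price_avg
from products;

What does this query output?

sku=R82: ✓ → 173
sku=R49: ✓ → 95
sku=R26: ✗
sku=R42: ✓ → 445
sku=R17: ✗
sku=R63: ✗
sku=R92: ✗
sku=R98: ✓ → 52
sku=R14: ✗
sku=R43: ✓ → 142
price_avg = (173 + 95 + 445 + 52 + 142) / 5 = 181.4

181.4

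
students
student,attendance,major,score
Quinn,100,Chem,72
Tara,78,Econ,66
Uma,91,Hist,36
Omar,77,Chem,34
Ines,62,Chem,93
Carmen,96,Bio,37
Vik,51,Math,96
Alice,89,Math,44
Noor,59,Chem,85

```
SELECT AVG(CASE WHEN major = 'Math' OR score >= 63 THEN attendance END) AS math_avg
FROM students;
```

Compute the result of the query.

73.1666666667

student=Quinn: ✓ → 100
student=Tara: ✓ → 78
student=Uma: ✗
student=Omar: ✗
student=Ines: ✓ → 62
student=Carmen: ✗
student=Vik: ✓ → 51
student=Alice: ✓ → 89
student=Noor: ✓ → 59
math_avg = (100 + 78 + 62 + 51 + 89 + 59) / 6 = 73.1666666667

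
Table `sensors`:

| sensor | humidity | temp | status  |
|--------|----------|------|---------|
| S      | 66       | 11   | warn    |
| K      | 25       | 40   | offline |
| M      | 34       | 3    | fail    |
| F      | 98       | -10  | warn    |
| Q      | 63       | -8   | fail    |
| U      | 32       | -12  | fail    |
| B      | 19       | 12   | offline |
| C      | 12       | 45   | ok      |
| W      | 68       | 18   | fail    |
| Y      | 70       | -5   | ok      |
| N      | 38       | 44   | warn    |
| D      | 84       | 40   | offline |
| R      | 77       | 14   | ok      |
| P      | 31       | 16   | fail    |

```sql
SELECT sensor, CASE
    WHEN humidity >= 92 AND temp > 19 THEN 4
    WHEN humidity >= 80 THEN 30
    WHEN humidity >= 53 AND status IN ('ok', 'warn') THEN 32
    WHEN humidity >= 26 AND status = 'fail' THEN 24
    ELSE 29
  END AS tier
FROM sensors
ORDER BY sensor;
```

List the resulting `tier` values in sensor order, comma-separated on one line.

29, 29, 30, 30, 29, 24, 29, 24, 24, 32, 32, 24, 24, 32

sensor=B: ELSE → 29
sensor=C: ELSE → 29
sensor=D: humidity >= 80 → 30
sensor=F: humidity >= 80 → 30
sensor=K: ELSE → 29
sensor=M: humidity >= 26 AND status = 'fail' → 24
sensor=N: ELSE → 29
sensor=P: humidity >= 26 AND status = 'fail' → 24
sensor=Q: humidity >= 26 AND status = 'fail' → 24
sensor=R: humidity >= 53 AND status IN ('ok', 'warn') → 32
sensor=S: humidity >= 53 AND status IN ('ok', 'warn') → 32
sensor=U: humidity >= 26 AND status = 'fail' → 24
sensor=W: humidity >= 26 AND status = 'fail' → 24
sensor=Y: humidity >= 53 AND status IN ('ok', 'warn') → 32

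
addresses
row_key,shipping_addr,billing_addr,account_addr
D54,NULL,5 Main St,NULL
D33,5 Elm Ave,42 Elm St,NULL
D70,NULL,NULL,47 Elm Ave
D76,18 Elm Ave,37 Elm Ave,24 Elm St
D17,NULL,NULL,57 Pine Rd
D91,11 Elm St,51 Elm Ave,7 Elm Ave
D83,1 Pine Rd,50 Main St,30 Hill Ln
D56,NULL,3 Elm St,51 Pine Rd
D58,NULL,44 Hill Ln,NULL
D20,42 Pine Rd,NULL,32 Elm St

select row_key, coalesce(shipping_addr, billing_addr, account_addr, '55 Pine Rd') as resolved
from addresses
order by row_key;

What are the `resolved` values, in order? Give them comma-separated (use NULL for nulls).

57 Pine Rd, 42 Pine Rd, 5 Elm Ave, 5 Main St, 3 Elm St, 44 Hill Ln, 47 Elm Ave, 18 Elm Ave, 1 Pine Rd, 11 Elm St

row_key=D17: shipping_addr=NULL, billing_addr=NULL, account_addr=57 Pine Rd → 57 Pine Rd
row_key=D20: shipping_addr=42 Pine Rd → 42 Pine Rd
row_key=D33: shipping_addr=5 Elm Ave → 5 Elm Ave
row_key=D54: shipping_addr=NULL, billing_addr=5 Main St → 5 Main St
row_key=D56: shipping_addr=NULL, billing_addr=3 Elm St → 3 Elm St
row_key=D58: shipping_addr=NULL, billing_addr=44 Hill Ln → 44 Hill Ln
row_key=D70: shipping_addr=NULL, billing_addr=NULL, account_addr=47 Elm Ave → 47 Elm Ave
row_key=D76: shipping_addr=18 Elm Ave → 18 Elm Ave
row_key=D83: shipping_addr=1 Pine Rd → 1 Pine Rd
row_key=D91: shipping_addr=11 Elm St → 11 Elm St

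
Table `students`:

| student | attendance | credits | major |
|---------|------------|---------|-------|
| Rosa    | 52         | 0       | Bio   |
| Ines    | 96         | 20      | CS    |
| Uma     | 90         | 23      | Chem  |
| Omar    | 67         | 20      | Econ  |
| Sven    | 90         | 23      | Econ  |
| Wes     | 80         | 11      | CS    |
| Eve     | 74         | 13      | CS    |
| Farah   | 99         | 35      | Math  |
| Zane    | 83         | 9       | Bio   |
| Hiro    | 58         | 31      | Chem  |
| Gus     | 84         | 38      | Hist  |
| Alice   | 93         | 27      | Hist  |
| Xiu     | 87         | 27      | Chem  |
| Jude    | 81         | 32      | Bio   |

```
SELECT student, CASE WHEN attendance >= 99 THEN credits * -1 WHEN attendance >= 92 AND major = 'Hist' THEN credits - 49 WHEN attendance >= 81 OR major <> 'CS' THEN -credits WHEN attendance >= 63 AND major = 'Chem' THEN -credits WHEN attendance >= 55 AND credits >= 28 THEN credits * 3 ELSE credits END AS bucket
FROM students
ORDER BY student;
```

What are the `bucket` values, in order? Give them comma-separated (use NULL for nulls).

student=Alice: attendance >= 92 AND major = 'Hist' → -22
student=Eve: ELSE → 13
student=Farah: attendance >= 99 → -35
student=Gus: attendance >= 81 OR major <> 'CS' → -38
student=Hiro: attendance >= 81 OR major <> 'CS' → -31
student=Ines: attendance >= 81 OR major <> 'CS' → -20
student=Jude: attendance >= 81 OR major <> 'CS' → -32
student=Omar: attendance >= 81 OR major <> 'CS' → -20
student=Rosa: attendance >= 81 OR major <> 'CS' → 0
student=Sven: attendance >= 81 OR major <> 'CS' → -23
student=Uma: attendance >= 81 OR major <> 'CS' → -23
student=Wes: ELSE → 11
student=Xiu: attendance >= 81 OR major <> 'CS' → -27
student=Zane: attendance >= 81 OR major <> 'CS' → -9

-22, 13, -35, -38, -31, -20, -32, -20, 0, -23, -23, 11, -27, -9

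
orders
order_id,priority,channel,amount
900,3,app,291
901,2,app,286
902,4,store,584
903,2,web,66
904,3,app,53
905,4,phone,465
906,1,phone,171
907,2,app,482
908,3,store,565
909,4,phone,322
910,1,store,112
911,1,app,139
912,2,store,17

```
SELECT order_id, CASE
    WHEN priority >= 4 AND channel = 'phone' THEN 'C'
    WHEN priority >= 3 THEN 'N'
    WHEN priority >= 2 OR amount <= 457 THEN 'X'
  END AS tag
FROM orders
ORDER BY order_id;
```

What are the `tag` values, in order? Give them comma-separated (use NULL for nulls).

N, X, N, X, N, C, X, X, N, C, X, X, X

order_id=900: priority >= 3 → N
order_id=901: priority >= 2 OR amount <= 457 → X
order_id=902: priority >= 3 → N
order_id=903: priority >= 2 OR amount <= 457 → X
order_id=904: priority >= 3 → N
order_id=905: priority >= 4 AND channel = 'phone' → C
order_id=906: priority >= 2 OR amount <= 457 → X
order_id=907: priority >= 2 OR amount <= 457 → X
order_id=908: priority >= 3 → N
order_id=909: priority >= 4 AND channel = 'phone' → C
order_id=910: priority >= 2 OR amount <= 457 → X
order_id=911: priority >= 2 OR amount <= 457 → X
order_id=912: priority >= 2 OR amount <= 457 → X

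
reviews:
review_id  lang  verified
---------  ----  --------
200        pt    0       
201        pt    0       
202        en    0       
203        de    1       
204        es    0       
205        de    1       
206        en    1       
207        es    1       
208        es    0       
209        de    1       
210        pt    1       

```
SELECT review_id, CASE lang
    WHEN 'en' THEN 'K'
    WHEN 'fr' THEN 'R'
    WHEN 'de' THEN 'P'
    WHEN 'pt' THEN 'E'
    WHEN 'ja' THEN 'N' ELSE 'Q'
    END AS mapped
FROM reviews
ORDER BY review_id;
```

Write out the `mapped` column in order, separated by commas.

review_id=200: lang='pt' → E
review_id=201: lang='pt' → E
review_id=202: lang='en' → K
review_id=203: lang='de' → P
review_id=204: ELSE → Q
review_id=205: lang='de' → P
review_id=206: lang='en' → K
review_id=207: ELSE → Q
review_id=208: ELSE → Q
review_id=209: lang='de' → P
review_id=210: lang='pt' → E

E, E, K, P, Q, P, K, Q, Q, P, E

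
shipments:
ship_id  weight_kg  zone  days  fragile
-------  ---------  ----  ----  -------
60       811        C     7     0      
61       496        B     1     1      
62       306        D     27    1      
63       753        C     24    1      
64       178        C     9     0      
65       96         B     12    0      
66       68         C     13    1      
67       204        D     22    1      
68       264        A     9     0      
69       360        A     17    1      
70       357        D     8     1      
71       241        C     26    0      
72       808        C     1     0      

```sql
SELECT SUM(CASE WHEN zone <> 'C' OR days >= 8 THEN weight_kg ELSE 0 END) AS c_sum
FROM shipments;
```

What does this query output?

ship_id=60: ✗
ship_id=61: ✓ → 496
ship_id=62: ✓ → 306
ship_id=63: ✓ → 753
ship_id=64: ✓ → 178
ship_id=65: ✓ → 96
ship_id=66: ✓ → 68
ship_id=67: ✓ → 204
ship_id=68: ✓ → 264
ship_id=69: ✓ → 360
ship_id=70: ✓ → 357
ship_id=71: ✓ → 241
ship_id=72: ✗
c_sum = 496 + 306 + 753 + 178 + 96 + 68 + 204 + 264 + 360 + 357 + 241 = 3323

3323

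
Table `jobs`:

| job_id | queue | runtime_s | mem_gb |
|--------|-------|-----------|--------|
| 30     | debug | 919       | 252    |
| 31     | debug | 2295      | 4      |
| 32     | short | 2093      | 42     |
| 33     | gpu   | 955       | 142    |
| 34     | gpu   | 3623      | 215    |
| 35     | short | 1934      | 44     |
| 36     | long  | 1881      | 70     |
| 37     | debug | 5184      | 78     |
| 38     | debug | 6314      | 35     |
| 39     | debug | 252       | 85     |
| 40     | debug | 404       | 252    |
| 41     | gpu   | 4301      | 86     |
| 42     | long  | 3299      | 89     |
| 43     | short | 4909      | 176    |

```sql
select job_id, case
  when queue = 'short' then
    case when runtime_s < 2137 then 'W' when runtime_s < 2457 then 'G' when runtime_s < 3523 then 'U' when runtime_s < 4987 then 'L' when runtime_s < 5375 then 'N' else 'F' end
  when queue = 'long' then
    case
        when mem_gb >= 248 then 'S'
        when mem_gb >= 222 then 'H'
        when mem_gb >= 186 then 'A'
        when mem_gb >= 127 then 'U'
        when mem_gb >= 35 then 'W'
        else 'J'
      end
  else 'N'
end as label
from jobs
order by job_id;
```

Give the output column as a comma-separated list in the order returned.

N, N, W, N, N, W, W, N, N, N, N, N, W, L

job_id=30: queue='debug' → outer ELSE → N
job_id=31: queue='debug' → outer ELSE → N
job_id=32: queue='short' → inner[runtime_s < 2137] → W
job_id=33: queue='gpu' → outer ELSE → N
job_id=34: queue='gpu' → outer ELSE → N
job_id=35: queue='short' → inner[runtime_s < 2137] → W
job_id=36: queue='long' → inner[mem_gb >= 35] → W
job_id=37: queue='debug' → outer ELSE → N
job_id=38: queue='debug' → outer ELSE → N
job_id=39: queue='debug' → outer ELSE → N
job_id=40: queue='debug' → outer ELSE → N
job_id=41: queue='gpu' → outer ELSE → N
job_id=42: queue='long' → inner[mem_gb >= 35] → W
job_id=43: queue='short' → inner[runtime_s < 4987] → L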